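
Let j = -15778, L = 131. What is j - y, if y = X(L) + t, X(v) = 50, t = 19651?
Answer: -35479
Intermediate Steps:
y = 19701 (y = 50 + 19651 = 19701)
j - y = -15778 - 1*19701 = -15778 - 19701 = -35479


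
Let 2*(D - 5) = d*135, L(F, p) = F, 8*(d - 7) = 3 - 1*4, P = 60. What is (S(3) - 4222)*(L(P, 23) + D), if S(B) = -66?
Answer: -2268620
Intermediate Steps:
d = 55/8 (d = 7 + (3 - 1*4)/8 = 7 + (3 - 4)/8 = 7 + (1/8)*(-1) = 7 - 1/8 = 55/8 ≈ 6.8750)
D = 7505/16 (D = 5 + ((55/8)*135)/2 = 5 + (1/2)*(7425/8) = 5 + 7425/16 = 7505/16 ≈ 469.06)
(S(3) - 4222)*(L(P, 23) + D) = (-66 - 4222)*(60 + 7505/16) = -4288*8465/16 = -2268620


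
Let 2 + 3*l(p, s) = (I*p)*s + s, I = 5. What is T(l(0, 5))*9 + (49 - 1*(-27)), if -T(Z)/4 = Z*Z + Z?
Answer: 4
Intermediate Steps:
l(p, s) = -⅔ + s/3 + 5*p*s/3 (l(p, s) = -⅔ + ((5*p)*s + s)/3 = -⅔ + (5*p*s + s)/3 = -⅔ + (s + 5*p*s)/3 = -⅔ + (s/3 + 5*p*s/3) = -⅔ + s/3 + 5*p*s/3)
T(Z) = -4*Z - 4*Z² (T(Z) = -4*(Z*Z + Z) = -4*(Z² + Z) = -4*(Z + Z²) = -4*Z - 4*Z²)
T(l(0, 5))*9 + (49 - 1*(-27)) = -4*(-⅔ + (⅓)*5 + (5/3)*0*5)*(1 + (-⅔ + (⅓)*5 + (5/3)*0*5))*9 + (49 - 1*(-27)) = -4*(-⅔ + 5/3 + 0)*(1 + (-⅔ + 5/3 + 0))*9 + (49 + 27) = -4*1*(1 + 1)*9 + 76 = -4*1*2*9 + 76 = -8*9 + 76 = -72 + 76 = 4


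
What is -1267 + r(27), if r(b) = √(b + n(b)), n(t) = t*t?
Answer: -1267 + 6*√21 ≈ -1239.5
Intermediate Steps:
n(t) = t²
r(b) = √(b + b²)
-1267 + r(27) = -1267 + √(27*(1 + 27)) = -1267 + √(27*28) = -1267 + √756 = -1267 + 6*√21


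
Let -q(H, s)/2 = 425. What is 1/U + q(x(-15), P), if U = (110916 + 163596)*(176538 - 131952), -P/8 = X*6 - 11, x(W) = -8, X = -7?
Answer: -10403483227199/12239392032 ≈ -850.00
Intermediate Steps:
P = 424 (P = -8*(-7*6 - 11) = -8*(-42 - 11) = -8*(-53) = 424)
q(H, s) = -850 (q(H, s) = -2*425 = -850)
U = 12239392032 (U = 274512*44586 = 12239392032)
1/U + q(x(-15), P) = 1/12239392032 - 850 = -10403483227199/12239392032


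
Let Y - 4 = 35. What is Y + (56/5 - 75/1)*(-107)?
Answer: 34328/5 ≈ 6865.6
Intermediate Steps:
Y = 39 (Y = 4 + 35 = 39)
Y + (56/5 - 75/1)*(-107) = 39 + (56/5 - 75/1)*(-107) = 39 + (56*(⅕) - 75*1)*(-107) = 39 + (56/5 - 75)*(-107) = 39 - 319/5*(-107) = 39 + 34133/5 = 34328/5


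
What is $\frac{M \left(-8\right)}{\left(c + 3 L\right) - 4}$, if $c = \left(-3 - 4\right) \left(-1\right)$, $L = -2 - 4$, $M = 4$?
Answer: $\frac{32}{15} \approx 2.1333$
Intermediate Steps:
$L = -6$
$c = 7$ ($c = \left(-7\right) \left(-1\right) = 7$)
$\frac{M \left(-8\right)}{\left(c + 3 L\right) - 4} = \frac{4 \left(-8\right)}{\left(7 + 3 \left(-6\right)\right) - 4} = - \frac{32}{\left(7 - 18\right) - 4} = - \frac{32}{-11 - 4} = - \frac{32}{-15} = \left(-32\right) \left(- \frac{1}{15}\right) = \frac{32}{15}$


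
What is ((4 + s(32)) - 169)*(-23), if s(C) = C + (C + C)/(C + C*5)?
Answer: 9154/3 ≈ 3051.3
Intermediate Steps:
s(C) = 1/3 + C (s(C) = C + (2*C)/(C + 5*C) = C + (2*C)/((6*C)) = C + (2*C)*(1/(6*C)) = C + 1/3 = 1/3 + C)
((4 + s(32)) - 169)*(-23) = ((4 + (1/3 + 32)) - 169)*(-23) = ((4 + 97/3) - 169)*(-23) = (109/3 - 169)*(-23) = -398/3*(-23) = 9154/3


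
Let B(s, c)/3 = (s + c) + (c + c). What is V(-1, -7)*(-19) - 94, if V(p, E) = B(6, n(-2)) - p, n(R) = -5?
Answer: 400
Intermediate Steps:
B(s, c) = 3*s + 9*c (B(s, c) = 3*((s + c) + (c + c)) = 3*((c + s) + 2*c) = 3*(s + 3*c) = 3*s + 9*c)
V(p, E) = -27 - p (V(p, E) = (3*6 + 9*(-5)) - p = (18 - 45) - p = -27 - p)
V(-1, -7)*(-19) - 94 = (-27 - 1*(-1))*(-19) - 94 = (-27 + 1)*(-19) - 94 = -26*(-19) - 94 = 494 - 94 = 400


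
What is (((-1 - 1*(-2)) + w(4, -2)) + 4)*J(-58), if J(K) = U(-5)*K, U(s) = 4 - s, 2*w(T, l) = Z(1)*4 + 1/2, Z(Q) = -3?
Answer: 783/2 ≈ 391.50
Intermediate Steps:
w(T, l) = -23/4 (w(T, l) = (-3*4 + 1/2)/2 = (-12 + ½)/2 = (½)*(-23/2) = -23/4)
J(K) = 9*K (J(K) = (4 - 1*(-5))*K = (4 + 5)*K = 9*K)
(((-1 - 1*(-2)) + w(4, -2)) + 4)*J(-58) = (((-1 - 1*(-2)) - 23/4) + 4)*(9*(-58)) = (((-1 + 2) - 23/4) + 4)*(-522) = ((1 - 23/4) + 4)*(-522) = (-19/4 + 4)*(-522) = -¾*(-522) = 783/2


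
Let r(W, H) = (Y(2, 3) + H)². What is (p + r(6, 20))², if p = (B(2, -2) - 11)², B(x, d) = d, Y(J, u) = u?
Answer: 487204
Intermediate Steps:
r(W, H) = (3 + H)²
p = 169 (p = (-2 - 11)² = (-13)² = 169)
(p + r(6, 20))² = (169 + (3 + 20)²)² = (169 + 23²)² = (169 + 529)² = 698² = 487204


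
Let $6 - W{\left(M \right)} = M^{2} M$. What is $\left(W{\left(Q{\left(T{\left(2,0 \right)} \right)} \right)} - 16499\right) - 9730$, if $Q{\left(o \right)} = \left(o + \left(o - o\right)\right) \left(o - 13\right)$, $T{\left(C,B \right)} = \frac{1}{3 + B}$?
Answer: $- \frac{19061695}{729} \approx -26148.0$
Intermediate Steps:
$Q{\left(o \right)} = o \left(-13 + o\right)$ ($Q{\left(o \right)} = \left(o + 0\right) \left(-13 + o\right) = o \left(-13 + o\right)$)
$W{\left(M \right)} = 6 - M^{3}$ ($W{\left(M \right)} = 6 - M^{2} M = 6 - M^{3}$)
$\left(W{\left(Q{\left(T{\left(2,0 \right)} \right)} \right)} - 16499\right) - 9730 = \left(\left(6 - \left(\frac{-13 + \frac{1}{3 + 0}}{3 + 0}\right)^{3}\right) - 16499\right) - 9730 = \left(\left(6 - \left(\frac{-13 + \frac{1}{3}}{3}\right)^{3}\right) - 16499\right) - 9730 = \left(\left(6 - \left(\frac{1}{3} \left(- \frac{38}{3}\right)\right)^{3}\right) - 16499\right) - 9730 = \left(\left(6 - \left(- \frac{38}{9}\right)^{3}\right) - 16499\right) - 9730 = \left(\left(6 - - \frac{54872}{729}\right) - 16499\right) - 9730 = \left(\left(6 + \frac{54872}{729}\right) - 16499\right) - 9730 = \left(\frac{59246}{729} - 16499\right) - 9730 = - \frac{11968525}{729} - 9730 = - \frac{19061695}{729}$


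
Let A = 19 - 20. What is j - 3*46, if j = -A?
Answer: -137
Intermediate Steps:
A = -1
j = 1 (j = -1*(-1) = 1)
j - 3*46 = 1 - 3*46 = 1 - 138 = -137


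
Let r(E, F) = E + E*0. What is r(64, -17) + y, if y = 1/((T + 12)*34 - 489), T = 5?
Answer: 5697/89 ≈ 64.011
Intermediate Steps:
r(E, F) = E (r(E, F) = E + 0 = E)
y = 1/89 (y = 1/((5 + 12)*34 - 489) = 1/(17*34 - 489) = 1/(578 - 489) = 1/89 ≈ 0.011236)
r(64, -17) + y = 64 + 1/89 = 5697/89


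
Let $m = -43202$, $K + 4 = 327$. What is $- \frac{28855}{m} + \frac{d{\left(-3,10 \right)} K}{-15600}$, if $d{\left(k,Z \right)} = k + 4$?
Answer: $\frac{218091877}{336975600} \approx 0.6472$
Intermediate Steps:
$d{\left(k,Z \right)} = 4 + k$
$K = 323$ ($K = -4 + 327 = 323$)
$- \frac{28855}{m} + \frac{d{\left(-3,10 \right)} K}{-15600} = - \frac{28855}{-43202} + \frac{\left(4 - 3\right) 323}{-15600} = \left(-28855\right) \left(- \frac{1}{43202}\right) + 1 \cdot 323 \left(- \frac{1}{15600}\right) = \frac{28855}{43202} + 323 \left(- \frac{1}{15600}\right) = \frac{28855}{43202} - \frac{323}{15600} = \frac{218091877}{336975600}$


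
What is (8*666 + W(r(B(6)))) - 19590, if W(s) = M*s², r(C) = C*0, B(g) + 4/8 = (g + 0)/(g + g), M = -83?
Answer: -14262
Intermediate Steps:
B(g) = 0 (B(g) = -½ + (g + 0)/(g + g) = -½ + g/((2*g)) = -½ + g*(1/(2*g)) = -½ + ½ = 0)
r(C) = 0
W(s) = -83*s²
(8*666 + W(r(B(6)))) - 19590 = (8*666 - 83*0²) - 19590 = (5328 - 83*0) - 19590 = (5328 + 0) - 19590 = 5328 - 19590 = -14262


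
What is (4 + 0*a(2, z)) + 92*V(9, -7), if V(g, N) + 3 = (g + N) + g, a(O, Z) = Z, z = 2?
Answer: 740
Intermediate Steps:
V(g, N) = -3 + N + 2*g (V(g, N) = -3 + ((g + N) + g) = -3 + ((N + g) + g) = -3 + (N + 2*g) = -3 + N + 2*g)
(4 + 0*a(2, z)) + 92*V(9, -7) = (4 + 0*2) + 92*(-3 - 7 + 2*9) = (4 + 0) + 92*(-3 - 7 + 18) = 4 + 92*8 = 4 + 736 = 740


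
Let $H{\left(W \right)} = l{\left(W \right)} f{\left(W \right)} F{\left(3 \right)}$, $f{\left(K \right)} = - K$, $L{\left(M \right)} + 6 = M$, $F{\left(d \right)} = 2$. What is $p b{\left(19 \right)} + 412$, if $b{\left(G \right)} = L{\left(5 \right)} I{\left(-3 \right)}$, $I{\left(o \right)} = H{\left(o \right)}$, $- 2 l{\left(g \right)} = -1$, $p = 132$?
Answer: $16$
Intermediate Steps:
$L{\left(M \right)} = -6 + M$
$l{\left(g \right)} = \frac{1}{2}$ ($l{\left(g \right)} = \left(- \frac{1}{2}\right) \left(-1\right) = \frac{1}{2}$)
$H{\left(W \right)} = - W$ ($H{\left(W \right)} = \frac{\left(-1\right) W}{2} \cdot 2 = - \frac{W}{2} \cdot 2 = - W$)
$I{\left(o \right)} = - o$
$b{\left(G \right)} = -3$ ($b{\left(G \right)} = \left(-6 + 5\right) \left(\left(-1\right) \left(-3\right)\right) = \left(-1\right) 3 = -3$)
$p b{\left(19 \right)} + 412 = 132 \left(-3\right) + 412 = -396 + 412 = 16$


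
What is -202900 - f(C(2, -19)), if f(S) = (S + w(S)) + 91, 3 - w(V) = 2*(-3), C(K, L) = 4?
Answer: -203004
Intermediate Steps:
w(V) = 9 (w(V) = 3 - 2*(-3) = 3 - 1*(-6) = 3 + 6 = 9)
f(S) = 100 + S (f(S) = (S + 9) + 91 = (9 + S) + 91 = 100 + S)
-202900 - f(C(2, -19)) = -202900 - (100 + 4) = -202900 - 1*104 = -202900 - 104 = -203004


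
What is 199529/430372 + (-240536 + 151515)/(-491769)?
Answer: 8025548389/12449624004 ≈ 0.64464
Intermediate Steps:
199529/430372 + (-240536 + 151515)/(-491769) = 199529*(1/430372) - 89021*(-1/491769) = 11737/25316 + 89021/491769 = 8025548389/12449624004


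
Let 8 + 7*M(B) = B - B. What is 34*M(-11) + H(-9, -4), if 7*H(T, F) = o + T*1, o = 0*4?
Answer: -281/7 ≈ -40.143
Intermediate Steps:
o = 0
M(B) = -8/7 (M(B) = -8/7 + (B - B)/7 = -8/7 + (⅐)*0 = -8/7 + 0 = -8/7)
H(T, F) = T/7 (H(T, F) = (0 + T*1)/7 = (0 + T)/7 = T/7)
34*M(-11) + H(-9, -4) = 34*(-8/7) + (⅐)*(-9) = -272/7 - 9/7 = -281/7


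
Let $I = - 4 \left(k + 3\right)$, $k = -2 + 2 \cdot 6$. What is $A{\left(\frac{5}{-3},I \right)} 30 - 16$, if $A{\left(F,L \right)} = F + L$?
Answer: $-1626$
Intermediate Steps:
$k = 10$ ($k = -2 + 12 = 10$)
$I = -52$ ($I = - 4 \left(10 + 3\right) = \left(-4\right) 13 = -52$)
$A{\left(\frac{5}{-3},I \right)} 30 - 16 = \left(\frac{5}{-3} - 52\right) 30 - 16 = \left(5 \left(- \frac{1}{3}\right) - 52\right) 30 - 16 = \left(- \frac{5}{3} - 52\right) 30 - 16 = \left(- \frac{161}{3}\right) 30 - 16 = -1610 - 16 = -1626$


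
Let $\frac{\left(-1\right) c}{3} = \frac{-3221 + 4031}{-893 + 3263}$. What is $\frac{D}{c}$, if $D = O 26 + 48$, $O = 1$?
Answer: $- \frac{5846}{81} \approx -72.173$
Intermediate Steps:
$D = 74$ ($D = 1 \cdot 26 + 48 = 26 + 48 = 74$)
$c = - \frac{81}{79}$ ($c = - 3 \frac{-3221 + 4031}{-893 + 3263} = - 3 \cdot \frac{810}{2370} = - 3 \cdot 810 \cdot \frac{1}{2370} = \left(-3\right) \frac{27}{79} = - \frac{81}{79} \approx -1.0253$)
$\frac{D}{c} = \frac{74}{- \frac{81}{79}} = 74 \left(- \frac{79}{81}\right) = - \frac{5846}{81}$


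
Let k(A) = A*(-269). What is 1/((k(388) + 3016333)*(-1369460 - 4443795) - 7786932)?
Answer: -1/16927979629987 ≈ -5.9074e-14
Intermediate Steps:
k(A) = -269*A
1/((k(388) + 3016333)*(-1369460 - 4443795) - 7786932) = 1/((-269*388 + 3016333)*(-1369460 - 4443795) - 7786932) = 1/((-104372 + 3016333)*(-5813255) - 7786932) = 1/(2911961*(-5813255) - 7786932) = 1/(-16927971843055 - 7786932) = 1/(-16927979629987) = -1/16927979629987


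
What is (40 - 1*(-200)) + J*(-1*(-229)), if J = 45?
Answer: 10545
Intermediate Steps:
(40 - 1*(-200)) + J*(-1*(-229)) = (40 - 1*(-200)) + 45*(-1*(-229)) = (40 + 200) + 45*229 = 240 + 10305 = 10545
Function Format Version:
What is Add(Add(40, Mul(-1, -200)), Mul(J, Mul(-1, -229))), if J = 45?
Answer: 10545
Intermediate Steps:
Add(Add(40, Mul(-1, -200)), Mul(J, Mul(-1, -229))) = Add(Add(40, Mul(-1, -200)), Mul(45, Mul(-1, -229))) = Add(Add(40, 200), Mul(45, 229)) = Add(240, 10305) = 10545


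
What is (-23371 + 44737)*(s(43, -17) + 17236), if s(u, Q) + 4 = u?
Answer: 369097650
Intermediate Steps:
s(u, Q) = -4 + u
(-23371 + 44737)*(s(43, -17) + 17236) = (-23371 + 44737)*((-4 + 43) + 17236) = 21366*(39 + 17236) = 21366*17275 = 369097650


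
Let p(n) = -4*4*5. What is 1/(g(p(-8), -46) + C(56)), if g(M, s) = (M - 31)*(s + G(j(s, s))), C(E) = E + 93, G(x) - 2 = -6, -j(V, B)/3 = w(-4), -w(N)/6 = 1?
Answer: 1/5699 ≈ 0.00017547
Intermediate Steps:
w(N) = -6 (w(N) = -6*1 = -6)
j(V, B) = 18 (j(V, B) = -3*(-6) = 18)
p(n) = -80 (p(n) = -16*5 = -80)
G(x) = -4 (G(x) = 2 - 6 = -4)
C(E) = 93 + E
g(M, s) = (-31 + M)*(-4 + s) (g(M, s) = (M - 31)*(s - 4) = (-31 + M)*(-4 + s))
1/(g(p(-8), -46) + C(56)) = 1/((124 - 31*(-46) - 4*(-80) - 80*(-46)) + (93 + 56)) = 1/((124 + 1426 + 320 + 3680) + 149) = 1/(5550 + 149) = 1/5699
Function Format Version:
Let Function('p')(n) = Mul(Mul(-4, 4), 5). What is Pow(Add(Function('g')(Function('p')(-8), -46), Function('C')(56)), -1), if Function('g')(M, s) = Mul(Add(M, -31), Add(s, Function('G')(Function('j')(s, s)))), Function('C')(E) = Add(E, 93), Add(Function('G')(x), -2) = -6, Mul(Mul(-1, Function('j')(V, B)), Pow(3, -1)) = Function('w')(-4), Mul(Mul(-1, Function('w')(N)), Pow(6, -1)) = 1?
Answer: Rational(1, 5699) ≈ 0.00017547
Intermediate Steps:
Function('w')(N) = -6 (Function('w')(N) = Mul(-6, 1) = -6)
Function('j')(V, B) = 18 (Function('j')(V, B) = Mul(-3, -6) = 18)
Function('p')(n) = -80 (Function('p')(n) = Mul(-16, 5) = -80)
Function('G')(x) = -4 (Function('G')(x) = Add(2, -6) = -4)
Function('C')(E) = Add(93, E)
Function('g')(M, s) = Mul(Add(-31, M), Add(-4, s)) (Function('g')(M, s) = Mul(Add(M, -31), Add(s, -4)) = Mul(Add(-31, M), Add(-4, s)))
Pow(Add(Function('g')(Function('p')(-8), -46), Function('C')(56)), -1) = Pow(Add(Add(124, Mul(-31, -46), Mul(-4, -80), Mul(-80, -46)), Add(93, 56)), -1) = Pow(Add(Add(124, 1426, 320, 3680), 149), -1) = Pow(Add(5550, 149), -1) = Pow(5699, -1) = Rational(1, 5699)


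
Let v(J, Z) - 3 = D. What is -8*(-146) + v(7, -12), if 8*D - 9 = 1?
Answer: 4689/4 ≈ 1172.3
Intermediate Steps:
D = 5/4 (D = 9/8 + (1/8)*1 = 9/8 + 1/8 = 5/4 ≈ 1.2500)
v(J, Z) = 17/4 (v(J, Z) = 3 + 5/4 = 17/4)
-8*(-146) + v(7, -12) = -8*(-146) + 17/4 = 1168 + 17/4 = 4689/4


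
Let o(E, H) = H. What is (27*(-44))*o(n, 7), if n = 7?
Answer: -8316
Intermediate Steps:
(27*(-44))*o(n, 7) = (27*(-44))*7 = -1188*7 = -8316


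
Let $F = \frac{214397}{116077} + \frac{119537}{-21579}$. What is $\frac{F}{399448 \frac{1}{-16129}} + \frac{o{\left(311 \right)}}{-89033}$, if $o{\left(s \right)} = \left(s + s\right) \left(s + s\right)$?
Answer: $- \frac{3814429852344871273}{908997466870930164} \approx -4.1963$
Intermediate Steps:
$F = - \frac{9249023486}{2504825583}$ ($F = 214397 \cdot \frac{1}{116077} + 119537 \left(- \frac{1}{21579}\right) = \frac{214397}{116077} - \frac{119537}{21579} = - \frac{9249023486}{2504825583} \approx -3.6925$)
$o{\left(s \right)} = 4 s^{2}$ ($o{\left(s \right)} = 2 s 2 s = 4 s^{2}$)
$\frac{F}{399448 \frac{1}{-16129}} + \frac{o{\left(311 \right)}}{-89033} = - \frac{9249023486}{2504825583 \frac{399448}{-16129}} + \frac{4 \cdot 311^{2}}{-89033} = - \frac{9249023486}{2504825583 \cdot 399448 \left(- \frac{1}{16129}\right)} + 4 \cdot 96721 \left(- \frac{1}{89033}\right) = - \frac{9249023486}{2504825583 \left(- \frac{399448}{16129}\right)} + 386884 \left(- \frac{1}{89033}\right) = \left(- \frac{9249023486}{2504825583}\right) \left(- \frac{16129}{399448}\right) - \frac{386884}{89033} = \frac{74588749902847}{500273784739092} - \frac{386884}{89033} = - \frac{3814429852344871273}{908997466870930164}$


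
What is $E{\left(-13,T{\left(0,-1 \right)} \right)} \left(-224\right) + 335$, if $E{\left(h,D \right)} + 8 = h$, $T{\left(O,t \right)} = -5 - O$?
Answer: $5039$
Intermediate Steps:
$E{\left(h,D \right)} = -8 + h$
$E{\left(-13,T{\left(0,-1 \right)} \right)} \left(-224\right) + 335 = \left(-8 - 13\right) \left(-224\right) + 335 = \left(-21\right) \left(-224\right) + 335 = 4704 + 335 = 5039$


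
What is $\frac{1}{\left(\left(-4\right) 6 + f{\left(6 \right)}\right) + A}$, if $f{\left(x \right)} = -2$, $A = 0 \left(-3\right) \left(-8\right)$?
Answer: $- \frac{1}{26} \approx -0.038462$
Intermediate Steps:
$A = 0$ ($A = 0 \left(-8\right) = 0$)
$\frac{1}{\left(\left(-4\right) 6 + f{\left(6 \right)}\right) + A} = \frac{1}{\left(\left(-4\right) 6 - 2\right) + 0} = \frac{1}{\left(-24 - 2\right) + 0} = \frac{1}{-26 + 0} = \frac{1}{-26} = - \frac{1}{26}$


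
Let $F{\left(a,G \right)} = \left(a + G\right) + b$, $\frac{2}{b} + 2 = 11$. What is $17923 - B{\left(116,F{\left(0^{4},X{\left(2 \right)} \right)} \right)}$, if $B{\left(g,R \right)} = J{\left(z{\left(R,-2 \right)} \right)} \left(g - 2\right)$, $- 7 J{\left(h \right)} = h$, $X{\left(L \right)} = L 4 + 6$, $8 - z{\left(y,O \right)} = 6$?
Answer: $\frac{125689}{7} \approx 17956.0$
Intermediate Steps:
$b = \frac{2}{9}$ ($b = \frac{2}{-2 + 11} = \frac{2}{9} \approx 0.22222$)
$z{\left(y,O \right)} = 2$ ($z{\left(y,O \right)} = 8 - 6 = 2$)
$X{\left(L \right)} = 6 + 4 L$ ($X{\left(L \right)} = 4 L + 6 = 6 + 4 L$)
$F{\left(a,G \right)} = \frac{2}{9} + G + a$ ($F{\left(a,G \right)} = \left(a + G\right) + \frac{2}{9} = \left(G + a\right) + \frac{2}{9} = \frac{2}{9} + G + a$)
$J{\left(h \right)} = - \frac{h}{7}$
$B{\left(g,R \right)} = \frac{4}{7} - \frac{2 g}{7}$ ($B{\left(g,R \right)} = \left(- \frac{1}{7}\right) 2 \left(g - 2\right) = - \frac{2 \left(-2 + g\right)}{7} = \frac{4}{7} - \frac{2 g}{7}$)
$17923 - B{\left(116,F{\left(0^{4},X{\left(2 \right)} \right)} \right)} = 17923 - \left(\frac{4}{7} - \frac{232}{7}\right) = 17923 - - \frac{228}{7} = 17923 + \frac{228}{7} = \frac{125689}{7}$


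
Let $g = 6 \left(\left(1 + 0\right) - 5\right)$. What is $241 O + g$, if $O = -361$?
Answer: $-87025$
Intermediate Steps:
$g = -24$ ($g = 6 \left(1 - 5\right) = 6 \left(-4\right) = -24$)
$241 O + g = 241 \left(-361\right) - 24 = -87001 - 24 = -87025$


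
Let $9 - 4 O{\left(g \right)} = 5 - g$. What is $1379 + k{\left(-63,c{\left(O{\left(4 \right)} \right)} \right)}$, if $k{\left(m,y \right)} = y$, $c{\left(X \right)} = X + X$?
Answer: $1383$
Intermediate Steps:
$O{\left(g \right)} = 1 + \frac{g}{4}$ ($O{\left(g \right)} = \frac{9}{4} - \frac{5 - g}{4} = \frac{9}{4} + \left(- \frac{5}{4} + \frac{g}{4}\right) = 1 + \frac{g}{4}$)
$c{\left(X \right)} = 2 X$
$1379 + k{\left(-63,c{\left(O{\left(4 \right)} \right)} \right)} = 1379 + 2 \left(1 + \frac{1}{4} \cdot 4\right) = 1379 + 2 \left(1 + 1\right) = 1379 + 2 \cdot 2 = 1379 + 4 = 1383$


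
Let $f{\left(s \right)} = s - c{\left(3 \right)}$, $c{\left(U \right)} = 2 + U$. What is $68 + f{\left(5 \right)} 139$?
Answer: $68$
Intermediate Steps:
$f{\left(s \right)} = -5 + s$ ($f{\left(s \right)} = s - \left(2 + 3\right) = s - 5 = -5 + s$)
$68 + f{\left(5 \right)} 139 = 68 + \left(-5 + 5\right) 139 = 68 + 0 \cdot 139 = 68 + 0 = 68$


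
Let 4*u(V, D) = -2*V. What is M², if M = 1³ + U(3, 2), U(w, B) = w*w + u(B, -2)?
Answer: 81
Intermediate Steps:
u(V, D) = -V/2 (u(V, D) = (-2*V)/4 = -V/2)
U(w, B) = w² - B/2 (U(w, B) = w*w - B/2 = w² - B/2)
M = 9 (M = 1³ + (3² - ½*2) = 1 + (9 - 1) = 1 + 8 = 9)
M² = 9² = 81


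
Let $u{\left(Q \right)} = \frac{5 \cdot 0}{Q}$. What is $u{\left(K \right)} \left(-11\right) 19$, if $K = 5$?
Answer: $0$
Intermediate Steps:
$u{\left(Q \right)} = 0$ ($u{\left(Q \right)} = \frac{0}{Q} = 0$)
$u{\left(K \right)} \left(-11\right) 19 = 0 \left(-11\right) 19 = 0 \cdot 19 = 0$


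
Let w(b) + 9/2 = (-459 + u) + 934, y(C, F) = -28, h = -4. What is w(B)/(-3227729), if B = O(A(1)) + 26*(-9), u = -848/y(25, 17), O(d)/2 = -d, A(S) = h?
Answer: -7011/45188206 ≈ -0.00015515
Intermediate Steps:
A(S) = -4
O(d) = -2*d (O(d) = 2*(-d) = -2*d)
u = 212/7 (u = -848/(-28) = -848*(-1/28) = 212/7 ≈ 30.286)
B = -226 (B = -2*(-4) + 26*(-9) = 8 - 234 = -226)
w(b) = 7011/14 (w(b) = -9/2 + ((-459 + 212/7) + 934) = -9/2 + (-3001/7 + 934) = -9/2 + 3537/7 = 7011/14)
w(B)/(-3227729) = (7011/14)/(-3227729) = (7011/14)*(-1/3227729) = -7011/45188206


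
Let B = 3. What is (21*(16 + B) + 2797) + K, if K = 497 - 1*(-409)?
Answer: 4102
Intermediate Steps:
K = 906 (K = 497 + 409 = 906)
(21*(16 + B) + 2797) + K = (21*(16 + 3) + 2797) + 906 = (21*19 + 2797) + 906 = (399 + 2797) + 906 = 3196 + 906 = 4102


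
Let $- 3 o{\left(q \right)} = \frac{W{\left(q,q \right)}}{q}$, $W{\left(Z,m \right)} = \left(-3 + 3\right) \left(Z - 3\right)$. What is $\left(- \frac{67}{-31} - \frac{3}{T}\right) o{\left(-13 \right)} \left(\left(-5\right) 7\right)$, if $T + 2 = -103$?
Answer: $0$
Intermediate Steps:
$T = -105$ ($T = -2 - 103 = -105$)
$W{\left(Z,m \right)} = 0$ ($W{\left(Z,m \right)} = 0 \left(-3 + Z\right) = 0$)
$o{\left(q \right)} = 0$ ($o{\left(q \right)} = - \frac{0 \frac{1}{q}}{3} = \left(- \frac{1}{3}\right) 0 = 0$)
$\left(- \frac{67}{-31} - \frac{3}{T}\right) o{\left(-13 \right)} \left(\left(-5\right) 7\right) = \left(- \frac{67}{-31} - \frac{3}{-105}\right) 0 \left(\left(-5\right) 7\right) = \left(\left(-67\right) \left(- \frac{1}{31}\right) - - \frac{1}{35}\right) 0 \left(-35\right) = \left(\frac{67}{31} + \frac{1}{35}\right) 0 \left(-35\right) = \frac{2376}{1085} \cdot 0 \left(-35\right) = 0 \left(-35\right) = 0$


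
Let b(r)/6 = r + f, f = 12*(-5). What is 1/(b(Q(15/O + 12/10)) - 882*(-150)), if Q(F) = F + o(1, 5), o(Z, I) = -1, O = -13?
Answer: 65/8575728 ≈ 7.5795e-6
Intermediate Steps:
f = -60
Q(F) = -1 + F (Q(F) = F - 1 = -1 + F)
b(r) = -360 + 6*r (b(r) = 6*(r - 60) = 6*(-60 + r) = -360 + 6*r)
1/(b(Q(15/O + 12/10)) - 882*(-150)) = 1/((-360 + 6*(-1 + (15/(-13) + 12/10))) - 882*(-150)) = 1/((-360 + 6*(-1 + (15*(-1/13) + 12*(⅒)))) + 132300) = 1/((-360 + 6*(-1 + (-15/13 + 6/5))) + 132300) = 1/((-360 + 6*(-1 + 3/65)) + 132300) = 1/((-360 + 6*(-62/65)) + 132300) = 1/((-360 - 372/65) + 132300) = 1/(-23772/65 + 132300) = 1/(8575728/65) = 65/8575728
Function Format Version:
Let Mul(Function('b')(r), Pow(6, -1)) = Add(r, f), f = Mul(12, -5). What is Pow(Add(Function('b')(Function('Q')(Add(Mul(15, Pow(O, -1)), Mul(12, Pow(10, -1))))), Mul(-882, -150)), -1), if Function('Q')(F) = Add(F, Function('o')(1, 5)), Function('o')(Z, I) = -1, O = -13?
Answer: Rational(65, 8575728) ≈ 7.5795e-6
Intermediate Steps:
f = -60
Function('Q')(F) = Add(-1, F) (Function('Q')(F) = Add(F, -1) = Add(-1, F))
Function('b')(r) = Add(-360, Mul(6, r)) (Function('b')(r) = Mul(6, Add(r, -60)) = Mul(6, Add(-60, r)) = Add(-360, Mul(6, r)))
Pow(Add(Function('b')(Function('Q')(Add(Mul(15, Pow(O, -1)), Mul(12, Pow(10, -1))))), Mul(-882, -150)), -1) = Pow(Add(Add(-360, Mul(6, Add(-1, Add(Mul(15, Pow(-13, -1)), Mul(12, Pow(10, -1)))))), Mul(-882, -150)), -1) = Pow(Add(Add(-360, Mul(6, Add(-1, Add(Mul(15, Rational(-1, 13)), Mul(12, Rational(1, 10)))))), 132300), -1) = Pow(Add(Add(-360, Mul(6, Add(-1, Add(Rational(-15, 13), Rational(6, 5))))), 132300), -1) = Pow(Add(Add(-360, Mul(6, Add(-1, Rational(3, 65)))), 132300), -1) = Pow(Add(Add(-360, Mul(6, Rational(-62, 65))), 132300), -1) = Pow(Add(Add(-360, Rational(-372, 65)), 132300), -1) = Pow(Add(Rational(-23772, 65), 132300), -1) = Pow(Rational(8575728, 65), -1) = Rational(65, 8575728)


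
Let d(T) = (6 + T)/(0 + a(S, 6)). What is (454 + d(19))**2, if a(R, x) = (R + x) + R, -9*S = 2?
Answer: 840889/4 ≈ 2.1022e+5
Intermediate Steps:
S = -2/9 (S = -1/9*2 = -2/9 ≈ -0.22222)
a(R, x) = x + 2*R
d(T) = 27/25 + 9*T/50 (d(T) = (6 + T)/(0 + (6 + 2*(-2/9))) = (6 + T)/(0 + (6 - 4/9)) = (6 + T)/(0 + 50/9) = (6 + T)/(50/9) = (6 + T)*(9/50) = 27/25 + 9*T/50)
(454 + d(19))**2 = (454 + (27/25 + (9/50)*19))**2 = (454 + (27/25 + 171/50))**2 = (454 + 9/2)**2 = (917/2)**2 = 840889/4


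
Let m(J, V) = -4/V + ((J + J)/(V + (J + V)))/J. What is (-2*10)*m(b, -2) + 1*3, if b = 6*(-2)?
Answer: -69/2 ≈ -34.500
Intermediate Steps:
b = -12
m(J, V) = -4/V + 2/(J + 2*V) (m(J, V) = -4/V + ((2*J)/(J + 2*V))/J = -4/V + (2*J/(J + 2*V))/J = -4/V + 2/(J + 2*V))
(-2*10)*m(b, -2) + 1*3 = (-2*10)*(2*(-3*(-2) - 2*(-12))/(-2*(-12 + 2*(-2)))) + 1*3 = -40*(-1)*(6 + 24)/(2*(-12 - 4)) + 3 = -40*(-1)*30/(2*(-16)) + 3 = -40*(-1)*(-1)*30/(2*16) + 3 = -20*15/8 + 3 = -75/2 + 3 = -69/2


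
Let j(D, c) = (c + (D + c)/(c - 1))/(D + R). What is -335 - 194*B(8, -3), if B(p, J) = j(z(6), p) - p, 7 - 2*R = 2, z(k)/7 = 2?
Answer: 83621/77 ≈ 1086.0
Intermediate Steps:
z(k) = 14 (z(k) = 7*2 = 14)
R = 5/2 (R = 7/2 - 1/2*2 = 7/2 - 1 = 5/2 ≈ 2.5000)
j(D, c) = (c + (D + c)/(-1 + c))/(5/2 + D) (j(D, c) = (c + (D + c)/(c - 1))/(D + 5/2) = (c + (D + c)/(-1 + c))/(5/2 + D))
B(p, J) = -p + 2*(14 + p**2)/(-33 + 33*p) (B(p, J) = 2*(14 + p**2)/(-5 - 2*14 + 5*p + 2*14*p) - p = 2*(14 + p**2)/(-5 - 28 + 5*p + 28*p) - p = 2*(14 + p**2)/(-33 + 33*p) - p = -p + 2*(14 + p**2)/(-33 + 33*p))
-335 - 194*B(8, -3) = -335 - 194*(28 - 31*8**2 + 33*8)/(33*(-1 + 8)) = -335 - 194*(28 - 31*64 + 264)/(33*7) = -335 - 194*(28 - 1984 + 264)/(33*7) = -335 - 194*(-1692)/(33*7) = -335 - 194*(-564/77) = -335 + 109416/77 = 83621/77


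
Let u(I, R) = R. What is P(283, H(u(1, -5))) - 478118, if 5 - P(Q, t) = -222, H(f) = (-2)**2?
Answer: -477891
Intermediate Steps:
H(f) = 4
P(Q, t) = 227 (P(Q, t) = 5 - 1*(-222) = 5 + 222 = 227)
P(283, H(u(1, -5))) - 478118 = 227 - 478118 = -477891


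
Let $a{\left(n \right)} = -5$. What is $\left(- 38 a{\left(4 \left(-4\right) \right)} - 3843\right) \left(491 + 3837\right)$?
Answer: $-15810184$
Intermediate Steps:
$\left(- 38 a{\left(4 \left(-4\right) \right)} - 3843\right) \left(491 + 3837\right) = \left(\left(-38\right) \left(-5\right) - 3843\right) \left(491 + 3837\right) = \left(190 - 3843\right) 4328 = \left(-3653\right) 4328 = -15810184$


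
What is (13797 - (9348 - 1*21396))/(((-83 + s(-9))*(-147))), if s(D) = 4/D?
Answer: 77535/36799 ≈ 2.1070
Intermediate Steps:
(13797 - (9348 - 1*21396))/(((-83 + s(-9))*(-147))) = (13797 - (9348 - 1*21396))/(((-83 + 4/(-9))*(-147))) = (13797 - (9348 - 21396))/(((-83 + 4*(-1/9))*(-147))) = (13797 - 1*(-12048))/(((-83 - 4/9)*(-147))) = (13797 + 12048)/((-751/9*(-147))) = 25845/(36799/3) = 25845*(3/36799) = 77535/36799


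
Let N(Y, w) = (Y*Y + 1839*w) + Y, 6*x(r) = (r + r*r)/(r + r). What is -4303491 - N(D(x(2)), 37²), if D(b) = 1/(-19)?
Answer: -2462410584/361 ≈ -6.8211e+6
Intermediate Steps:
x(r) = (r + r²)/(12*r) (x(r) = ((r + r*r)/(r + r))/6 = ((r + r²)/((2*r)))/6 = ((r + r²)*(1/(2*r)))/6 = ((r + r²)/(2*r))/6 = (r + r²)/(12*r))
D(b) = -1/19
N(Y, w) = Y + Y² + 1839*w (N(Y, w) = (Y² + 1839*w) + Y = Y + Y² + 1839*w)
-4303491 - N(D(x(2)), 37²) = -4303491 - (-1/19 + (-1/19)² + 1839*37²) = -4303491 - (-1/19 + 1/361 + 1839*1369) = -4303491 - (-1/19 + 1/361 + 2517591) = -4303491 - 1*908850333/361 = -4303491 - 908850333/361 = -2462410584/361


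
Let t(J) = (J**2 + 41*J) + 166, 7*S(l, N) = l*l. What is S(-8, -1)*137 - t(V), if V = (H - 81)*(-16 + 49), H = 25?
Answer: -23367746/7 ≈ -3.3382e+6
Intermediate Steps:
S(l, N) = l**2/7 (S(l, N) = (l*l)/7 = l**2/7)
V = -1848 (V = (25 - 81)*(-16 + 49) = -56*33 = -1848)
t(J) = 166 + J**2 + 41*J
S(-8, -1)*137 - t(V) = ((1/7)*(-8)**2)*137 - (166 + (-1848)**2 + 41*(-1848)) = ((1/7)*64)*137 - (166 + 3415104 - 75768) = (64/7)*137 - 1*3339502 = 8768/7 - 3339502 = -23367746/7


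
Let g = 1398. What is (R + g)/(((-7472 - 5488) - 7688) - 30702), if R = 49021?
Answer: -50419/51350 ≈ -0.98187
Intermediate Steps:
(R + g)/(((-7472 - 5488) - 7688) - 30702) = (49021 + 1398)/(((-7472 - 5488) - 7688) - 30702) = 50419/((-12960 - 7688) - 30702) = 50419/(-20648 - 30702) = 50419/(-51350) = 50419*(-1/51350) = -50419/51350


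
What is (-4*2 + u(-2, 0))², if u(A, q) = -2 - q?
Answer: 100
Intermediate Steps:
(-4*2 + u(-2, 0))² = (-4*2 + (-2 - 1*0))² = (-8 + (-2 + 0))² = (-8 - 2)² = (-10)² = 100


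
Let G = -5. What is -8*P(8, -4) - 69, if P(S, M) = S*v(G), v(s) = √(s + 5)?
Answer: -69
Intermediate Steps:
v(s) = √(5 + s)
P(S, M) = 0 (P(S, M) = S*√(5 - 5) = S*√0 = S*0 = 0)
-8*P(8, -4) - 69 = -8*0 - 69 = 0 - 69 = -69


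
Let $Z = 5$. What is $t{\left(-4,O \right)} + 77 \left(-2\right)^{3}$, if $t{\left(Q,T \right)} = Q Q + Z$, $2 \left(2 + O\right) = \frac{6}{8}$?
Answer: $-595$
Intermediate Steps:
$O = - \frac{13}{8}$ ($O = -2 + \frac{6 \cdot \frac{1}{8}}{2} = -2 + \frac{1}{2} \cdot \frac{3}{4} = -2 + \frac{3}{8} = - \frac{13}{8} \approx -1.625$)
$t{\left(Q,T \right)} = 5 + Q^{2}$ ($t{\left(Q,T \right)} = Q Q + 5 = Q^{2} + 5 = 5 + Q^{2}$)
$t{\left(-4,O \right)} + 77 \left(-2\right)^{3} = \left(5 + \left(-4\right)^{2}\right) + 77 \left(-2\right)^{3} = \left(5 + 16\right) + 77 \left(-8\right) = 21 - 616 = -595$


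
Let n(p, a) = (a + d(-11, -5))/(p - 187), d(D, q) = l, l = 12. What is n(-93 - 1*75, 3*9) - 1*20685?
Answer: -7343214/355 ≈ -20685.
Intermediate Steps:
d(D, q) = 12
n(p, a) = (12 + a)/(-187 + p) (n(p, a) = (a + 12)/(p - 187) = (12 + a)/(-187 + p))
n(-93 - 1*75, 3*9) - 1*20685 = (12 + 3*9)/(-187 + (-93 - 1*75)) - 1*20685 = (12 + 27)/(-187 + (-93 - 75)) - 20685 = 39/(-187 - 168) - 20685 = 39/(-355) - 20685 = -1/355*39 - 20685 = -39/355 - 20685 = -7343214/355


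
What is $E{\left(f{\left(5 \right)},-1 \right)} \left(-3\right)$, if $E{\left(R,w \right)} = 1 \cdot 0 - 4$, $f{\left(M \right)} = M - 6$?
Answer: $12$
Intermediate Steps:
$f{\left(M \right)} = -6 + M$ ($f{\left(M \right)} = M - 6 = -6 + M$)
$E{\left(R,w \right)} = -4$ ($E{\left(R,w \right)} = 0 - 4 = -4$)
$E{\left(f{\left(5 \right)},-1 \right)} \left(-3\right) = \left(-4\right) \left(-3\right) = 12$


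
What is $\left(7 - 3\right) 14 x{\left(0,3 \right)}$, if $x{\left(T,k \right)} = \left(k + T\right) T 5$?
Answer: $0$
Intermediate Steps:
$x{\left(T,k \right)} = 5 T \left(T + k\right)$ ($x{\left(T,k \right)} = \left(T + k\right) 5 T = 5 T \left(T + k\right)$)
$\left(7 - 3\right) 14 x{\left(0,3 \right)} = \left(7 - 3\right) 14 \cdot 5 \cdot 0 \left(0 + 3\right) = 4 \cdot 14 \cdot 5 \cdot 0 \cdot 3 = 56 \cdot 0 = 0$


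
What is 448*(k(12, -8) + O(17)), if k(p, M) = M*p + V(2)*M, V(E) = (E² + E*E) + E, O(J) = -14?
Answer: -85120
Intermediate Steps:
V(E) = E + 2*E² (V(E) = (E² + E²) + E = 2*E² + E = E + 2*E²)
k(p, M) = 10*M + M*p (k(p, M) = M*p + (2*(1 + 2*2))*M = M*p + (2*(1 + 4))*M = M*p + (2*5)*M = M*p + 10*M = 10*M + M*p)
448*(k(12, -8) + O(17)) = 448*(-8*(10 + 12) - 14) = 448*(-8*22 - 14) = 448*(-176 - 14) = 448*(-190) = -85120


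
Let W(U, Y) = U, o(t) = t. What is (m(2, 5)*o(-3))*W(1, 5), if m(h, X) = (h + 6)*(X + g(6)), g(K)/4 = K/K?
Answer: -216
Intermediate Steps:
g(K) = 4 (g(K) = 4*(K/K) = 4*1 = 4)
m(h, X) = (4 + X)*(6 + h) (m(h, X) = (h + 6)*(X + 4) = (6 + h)*(4 + X) = (4 + X)*(6 + h))
(m(2, 5)*o(-3))*W(1, 5) = ((24 + 4*2 + 6*5 + 5*2)*(-3))*1 = ((24 + 8 + 30 + 10)*(-3))*1 = (72*(-3))*1 = -216*1 = -216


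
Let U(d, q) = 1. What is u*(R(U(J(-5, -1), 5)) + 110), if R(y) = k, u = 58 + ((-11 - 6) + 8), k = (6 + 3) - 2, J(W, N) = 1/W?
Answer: 5733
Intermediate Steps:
k = 7 (k = 9 - 2 = 7)
u = 49 (u = 58 + (-17 + 8) = 58 - 9 = 49)
R(y) = 7
u*(R(U(J(-5, -1), 5)) + 110) = 49*(7 + 110) = 49*117 = 5733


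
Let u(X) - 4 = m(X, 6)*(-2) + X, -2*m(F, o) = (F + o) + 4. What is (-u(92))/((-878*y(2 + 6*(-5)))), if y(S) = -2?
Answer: -99/878 ≈ -0.11276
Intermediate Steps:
m(F, o) = -2 - F/2 - o/2 (m(F, o) = -((F + o) + 4)/2 = -(4 + F + o)/2 = -2 - F/2 - o/2)
u(X) = 14 + 2*X (u(X) = 4 + ((-2 - X/2 - 1/2*6)*(-2) + X) = 4 + ((-2 - X/2 - 3)*(-2) + X) = 4 + ((-5 - X/2)*(-2) + X) = 4 + ((10 + X) + X) = 4 + (10 + 2*X) = 14 + 2*X)
(-u(92))/((-878*y(2 + 6*(-5)))) = (-(14 + 2*92))/((-878*(-2))) = -(14 + 184)/1756 = -1*198*(1/1756) = -198*1/1756 = -99/878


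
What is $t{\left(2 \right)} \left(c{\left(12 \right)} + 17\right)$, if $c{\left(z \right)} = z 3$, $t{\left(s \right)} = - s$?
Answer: $-106$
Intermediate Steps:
$c{\left(z \right)} = 3 z$
$t{\left(2 \right)} \left(c{\left(12 \right)} + 17\right) = \left(-1\right) 2 \left(3 \cdot 12 + 17\right) = - 2 \left(36 + 17\right) = \left(-2\right) 53 = -106$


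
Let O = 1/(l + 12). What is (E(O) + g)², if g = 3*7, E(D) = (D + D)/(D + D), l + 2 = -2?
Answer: 484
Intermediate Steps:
l = -4 (l = -2 - 2 = -4)
O = ⅛ (O = 1/(-4 + 12) = 1/8 = ⅛ ≈ 0.12500)
E(D) = 1 (E(D) = (2*D)/((2*D)) = (2*D)*(1/(2*D)) = 1)
g = 21
(E(O) + g)² = (1 + 21)² = 22² = 484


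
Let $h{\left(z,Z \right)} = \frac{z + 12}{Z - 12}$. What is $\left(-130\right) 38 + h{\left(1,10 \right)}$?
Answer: $- \frac{9893}{2} \approx -4946.5$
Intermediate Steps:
$h{\left(z,Z \right)} = \frac{12 + z}{-12 + Z}$
$\left(-130\right) 38 + h{\left(1,10 \right)} = \left(-130\right) 38 + \frac{12 + 1}{-12 + 10} = -4940 + \frac{1}{-2} \cdot 13 = -4940 - \frac{13}{2} = - \frac{9893}{2}$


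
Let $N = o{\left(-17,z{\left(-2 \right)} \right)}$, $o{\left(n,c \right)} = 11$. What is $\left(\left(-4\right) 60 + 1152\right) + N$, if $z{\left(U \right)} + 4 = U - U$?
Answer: $923$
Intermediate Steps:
$z{\left(U \right)} = -4$ ($z{\left(U \right)} = -4 + \left(U - U\right) = -4 + 0 = -4$)
$N = 11$
$\left(\left(-4\right) 60 + 1152\right) + N = \left(\left(-4\right) 60 + 1152\right) + 11 = \left(-240 + 1152\right) + 11 = 912 + 11 = 923$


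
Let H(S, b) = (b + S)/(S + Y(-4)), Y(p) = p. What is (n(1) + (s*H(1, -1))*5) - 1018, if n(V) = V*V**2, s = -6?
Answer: -1017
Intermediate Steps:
n(V) = V**3
H(S, b) = (S + b)/(-4 + S) (H(S, b) = (b + S)/(S - 4) = (S + b)/(-4 + S))
(n(1) + (s*H(1, -1))*5) - 1018 = (1**3 - 6*(1 - 1)/(-4 + 1)*5) - 1018 = (1 - 6*0/(-3)*5) - 1018 = (1 - (-2)*0*5) - 1018 = (1 - 6*0*5) - 1018 = (1 + 0*5) - 1018 = (1 + 0) - 1018 = 1 - 1018 = -1017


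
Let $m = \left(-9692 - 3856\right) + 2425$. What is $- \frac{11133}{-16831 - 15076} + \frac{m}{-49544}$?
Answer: $\frac{906474913}{1580800408} \approx 0.57343$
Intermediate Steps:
$m = -11123$ ($m = -13548 + 2425 = -11123$)
$- \frac{11133}{-16831 - 15076} + \frac{m}{-49544} = - \frac{11133}{-16831 - 15076} - \frac{11123}{-49544} = - \frac{11133}{-31907} - - \frac{11123}{49544} = \left(-11133\right) \left(- \frac{1}{31907}\right) + \frac{11123}{49544} = \frac{11133}{31907} + \frac{11123}{49544} = \frac{906474913}{1580800408}$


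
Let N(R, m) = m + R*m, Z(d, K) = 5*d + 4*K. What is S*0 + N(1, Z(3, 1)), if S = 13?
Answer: 38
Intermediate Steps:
Z(d, K) = 4*K + 5*d
S*0 + N(1, Z(3, 1)) = 13*0 + (4*1 + 5*3)*(1 + 1) = 0 + (4 + 15)*2 = 0 + 19*2 = 0 + 38 = 38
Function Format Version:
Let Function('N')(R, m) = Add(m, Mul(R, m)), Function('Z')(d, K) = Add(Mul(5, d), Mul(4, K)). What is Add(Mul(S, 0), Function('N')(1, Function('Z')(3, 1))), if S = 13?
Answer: 38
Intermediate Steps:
Function('Z')(d, K) = Add(Mul(4, K), Mul(5, d))
Add(Mul(S, 0), Function('N')(1, Function('Z')(3, 1))) = Add(Mul(13, 0), Mul(Add(Mul(4, 1), Mul(5, 3)), Add(1, 1))) = Add(0, Mul(Add(4, 15), 2)) = Add(0, Mul(19, 2)) = Add(0, 38) = 38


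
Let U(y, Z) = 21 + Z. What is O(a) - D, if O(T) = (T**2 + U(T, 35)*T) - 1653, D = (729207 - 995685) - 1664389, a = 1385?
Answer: 3924999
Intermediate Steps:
D = -1930867 (D = -266478 - 1664389 = -1930867)
O(T) = -1653 + T**2 + 56*T (O(T) = (T**2 + (21 + 35)*T) - 1653 = (T**2 + 56*T) - 1653 = -1653 + T**2 + 56*T)
O(a) - D = (-1653 + 1385**2 + 56*1385) - 1*(-1930867) = (-1653 + 1918225 + 77560) + 1930867 = 1994132 + 1930867 = 3924999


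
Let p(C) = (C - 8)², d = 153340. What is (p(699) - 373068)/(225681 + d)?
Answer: 104413/379021 ≈ 0.27548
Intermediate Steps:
p(C) = (-8 + C)²
(p(699) - 373068)/(225681 + d) = ((-8 + 699)² - 373068)/(225681 + 153340) = (691² - 373068)/379021 = (477481 - 373068)*(1/379021) = 104413*(1/379021) = 104413/379021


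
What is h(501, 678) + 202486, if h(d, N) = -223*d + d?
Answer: 91264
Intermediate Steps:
h(d, N) = -222*d
h(501, 678) + 202486 = -222*501 + 202486 = -111222 + 202486 = 91264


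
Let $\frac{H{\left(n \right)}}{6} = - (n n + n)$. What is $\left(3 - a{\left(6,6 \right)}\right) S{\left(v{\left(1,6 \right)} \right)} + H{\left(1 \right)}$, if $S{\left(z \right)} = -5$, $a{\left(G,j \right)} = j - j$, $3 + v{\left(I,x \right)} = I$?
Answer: $-27$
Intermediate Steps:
$v{\left(I,x \right)} = -3 + I$
$a{\left(G,j \right)} = 0$
$H{\left(n \right)} = - 6 n - 6 n^{2}$ ($H{\left(n \right)} = 6 \left(- (n n + n)\right) = 6 \left(- (n^{2} + n)\right) = 6 \left(- (n + n^{2})\right) = 6 \left(- n - n^{2}\right) = - 6 n - 6 n^{2}$)
$\left(3 - a{\left(6,6 \right)}\right) S{\left(v{\left(1,6 \right)} \right)} + H{\left(1 \right)} = \left(3 - 0\right) \left(-5\right) - 6 \left(1 + 1\right) = \left(3 + 0\right) \left(-5\right) - 6 \cdot 2 = 3 \left(-5\right) - 12 = -15 - 12 = -27$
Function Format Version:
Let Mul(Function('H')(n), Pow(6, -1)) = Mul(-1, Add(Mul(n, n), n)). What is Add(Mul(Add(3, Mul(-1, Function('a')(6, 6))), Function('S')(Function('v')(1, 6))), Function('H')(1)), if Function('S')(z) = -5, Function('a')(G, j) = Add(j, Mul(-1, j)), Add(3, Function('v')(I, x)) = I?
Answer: -27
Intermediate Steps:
Function('v')(I, x) = Add(-3, I)
Function('a')(G, j) = 0
Function('H')(n) = Add(Mul(-6, n), Mul(-6, Pow(n, 2))) (Function('H')(n) = Mul(6, Mul(-1, Add(Mul(n, n), n))) = Mul(6, Mul(-1, Add(Pow(n, 2), n))) = Mul(6, Mul(-1, Add(n, Pow(n, 2)))) = Mul(6, Add(Mul(-1, n), Mul(-1, Pow(n, 2)))) = Add(Mul(-6, n), Mul(-6, Pow(n, 2))))
Add(Mul(Add(3, Mul(-1, Function('a')(6, 6))), Function('S')(Function('v')(1, 6))), Function('H')(1)) = Add(Mul(Add(3, Mul(-1, 0)), -5), Mul(-6, 1, Add(1, 1))) = Add(Mul(Add(3, 0), -5), Mul(-6, 1, 2)) = Add(Mul(3, -5), -12) = Add(-15, -12) = -27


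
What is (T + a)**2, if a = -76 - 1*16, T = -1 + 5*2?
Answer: 6889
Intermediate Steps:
T = 9 (T = -1 + 10 = 9)
a = -92 (a = -76 - 16 = -92)
(T + a)**2 = (9 - 92)**2 = (-83)**2 = 6889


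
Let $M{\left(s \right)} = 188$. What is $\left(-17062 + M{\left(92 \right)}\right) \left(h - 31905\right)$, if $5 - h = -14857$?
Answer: $287583582$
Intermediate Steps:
$h = 14862$ ($h = 5 - -14857 = 5 + 14857 = 14862$)
$\left(-17062 + M{\left(92 \right)}\right) \left(h - 31905\right) = \left(-17062 + 188\right) \left(14862 - 31905\right) = \left(-16874\right) \left(-17043\right) = 287583582$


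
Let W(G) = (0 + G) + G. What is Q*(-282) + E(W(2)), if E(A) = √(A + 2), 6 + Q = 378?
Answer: -104904 + √6 ≈ -1.0490e+5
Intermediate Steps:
W(G) = 2*G (W(G) = G + G = 2*G)
Q = 372 (Q = -6 + 378 = 372)
E(A) = √(2 + A)
Q*(-282) + E(W(2)) = 372*(-282) + √(2 + 2*2) = -104904 + √(2 + 4) = -104904 + √6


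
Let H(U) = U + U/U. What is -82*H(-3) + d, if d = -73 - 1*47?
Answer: 44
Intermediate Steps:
H(U) = 1 + U (H(U) = U + 1 = 1 + U)
d = -120 (d = -73 - 47 = -120)
-82*H(-3) + d = -82*(1 - 3) - 120 = -82*(-2) - 120 = 164 - 120 = 44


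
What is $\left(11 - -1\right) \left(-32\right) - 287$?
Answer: $-671$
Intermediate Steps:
$\left(11 - -1\right) \left(-32\right) - 287 = \left(11 + 1\right) \left(-32\right) - 287 = 12 \left(-32\right) - 287 = -384 - 287 = -671$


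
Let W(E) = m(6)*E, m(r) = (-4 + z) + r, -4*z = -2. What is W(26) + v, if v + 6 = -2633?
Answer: -2574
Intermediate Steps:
v = -2639 (v = -6 - 2633 = -2639)
z = 1/2 (z = -1/4*(-2) = 1/2 ≈ 0.50000)
m(r) = -7/2 + r (m(r) = (-4 + 1/2) + r = -7/2 + r)
W(E) = 5*E/2 (W(E) = (-7/2 + 6)*E = 5*E/2)
W(26) + v = (5/2)*26 - 2639 = 65 - 2639 = -2574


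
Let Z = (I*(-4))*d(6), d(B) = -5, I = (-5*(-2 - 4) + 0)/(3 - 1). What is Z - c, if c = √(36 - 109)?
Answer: 300 - I*√73 ≈ 300.0 - 8.544*I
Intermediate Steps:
I = 15 (I = (-5*(-6) + 0)/2 = (30 + 0)*(½) = 30*(½) = 15)
Z = 300 (Z = (15*(-4))*(-5) = -60*(-5) = 300)
c = I*√73 (c = √(-73) = I*√73 ≈ 8.544*I)
Z - c = 300 - I*√73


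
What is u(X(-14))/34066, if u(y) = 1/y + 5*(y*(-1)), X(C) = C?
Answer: 979/476924 ≈ 0.0020527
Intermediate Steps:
u(y) = 1/y - 5*y (u(y) = 1/y + 5*(-y) = 1/y - 5*y)
u(X(-14))/34066 = (1/(-14) - 5*(-14))/34066 = (-1/14 + 70)*(1/34066) = (979/14)*(1/34066) = 979/476924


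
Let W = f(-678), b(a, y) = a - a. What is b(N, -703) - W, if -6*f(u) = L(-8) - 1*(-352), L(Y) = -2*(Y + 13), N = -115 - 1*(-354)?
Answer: 57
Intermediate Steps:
N = 239 (N = -115 + 354 = 239)
b(a, y) = 0
L(Y) = -26 - 2*Y (L(Y) = -2*(13 + Y) = -26 - 2*Y)
f(u) = -57 (f(u) = -((-26 - 2*(-8)) - 1*(-352))/6 = -((-26 + 16) + 352)/6 = -(-10 + 352)/6 = -⅙*342 = -57)
W = -57
b(N, -703) - W = 0 - 1*(-57) = 0 + 57 = 57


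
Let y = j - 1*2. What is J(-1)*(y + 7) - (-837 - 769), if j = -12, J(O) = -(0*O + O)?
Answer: 1599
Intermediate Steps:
J(O) = -O (J(O) = -(0 + O) = -O)
y = -14 (y = -12 - 1*2 = -12 - 2 = -14)
J(-1)*(y + 7) - (-837 - 769) = (-1*(-1))*(-14 + 7) - (-837 - 769) = 1*(-7) - 1*(-1606) = -7 + 1606 = 1599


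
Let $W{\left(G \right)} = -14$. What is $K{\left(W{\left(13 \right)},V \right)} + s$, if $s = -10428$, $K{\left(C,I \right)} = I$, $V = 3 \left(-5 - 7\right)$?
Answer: $-10464$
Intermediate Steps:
$V = -36$ ($V = 3 \left(-12\right) = -36$)
$K{\left(W{\left(13 \right)},V \right)} + s = -36 - 10428 = -10464$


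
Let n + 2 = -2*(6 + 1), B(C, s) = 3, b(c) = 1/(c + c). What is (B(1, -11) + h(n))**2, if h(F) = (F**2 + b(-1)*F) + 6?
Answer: 74529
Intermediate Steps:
b(c) = 1/(2*c)
n = -16 (n = -2 - 2*(6 + 1) = -2 - 2*7 = -2 - 14 = -16)
h(F) = 6 + F**2 - F/2 (h(F) = (F**2 + ((1/2)/(-1))*F) + 6 = (F**2 + ((1/2)*(-1))*F) + 6 = (F**2 - F/2) + 6 = 6 + F**2 - F/2)
(B(1, -11) + h(n))**2 = (3 + (6 + (-16)**2 - 1/2*(-16)))**2 = (3 + (6 + 256 + 8))**2 = (3 + 270)**2 = 273**2 = 74529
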